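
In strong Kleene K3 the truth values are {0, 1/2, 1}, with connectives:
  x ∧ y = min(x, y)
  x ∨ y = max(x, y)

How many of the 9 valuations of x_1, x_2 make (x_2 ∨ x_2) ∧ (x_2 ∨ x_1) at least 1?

3

x_1 = 0, x_2 = 0 ↦ 0  <
x_1 = 0, x_2 = 1/2 ↦ 1/2  <
x_1 = 0, x_2 = 1 ↦ 1  ≥
x_1 = 1/2, x_2 = 0 ↦ 0  <
x_1 = 1/2, x_2 = 1/2 ↦ 1/2  <
x_1 = 1/2, x_2 = 1 ↦ 1  ≥
x_1 = 1, x_2 = 0 ↦ 0  <
x_1 = 1, x_2 = 1/2 ↦ 1/2  <
x_1 = 1, x_2 = 1 ↦ 1  ≥
So 3 of the 9 assignments meet the threshold.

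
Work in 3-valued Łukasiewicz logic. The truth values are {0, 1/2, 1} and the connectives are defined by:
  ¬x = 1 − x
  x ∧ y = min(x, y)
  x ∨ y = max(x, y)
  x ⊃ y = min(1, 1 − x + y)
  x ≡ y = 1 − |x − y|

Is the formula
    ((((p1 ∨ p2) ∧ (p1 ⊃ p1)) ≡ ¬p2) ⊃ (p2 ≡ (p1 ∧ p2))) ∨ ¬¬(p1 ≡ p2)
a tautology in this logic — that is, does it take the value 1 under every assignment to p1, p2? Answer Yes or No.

No

Counterexample: take p1 = 0, p2 = 1/2.
p1 ∨ p2 = 0 ∨ 1/2 = 1/2
p1 ⊃ p1 = 0 ⊃ 0 = 1
(p1 ∨ p2) ∧ (p1 ⊃ p1) = 1/2 ∧ 1 = 1/2
¬p2 = ¬1/2 = 1/2
((p1 ∨ p2) ∧ (p1 ⊃ p1)) ≡ ¬p2 = 1/2 ≡ 1/2 = 1
p1 ∧ p2 = 0 ∧ 1/2 = 0
p2 ≡ (p1 ∧ p2) = 1/2 ≡ 0 = 1/2
(((p1 ∨ p2) ∧ (p1 ⊃ p1)) ≡ ¬p2) ⊃ (p2 ≡ (p1 ∧ p2)) = 1 ⊃ 1/2 = 1/2
p1 ≡ p2 = 0 ≡ 1/2 = 1/2
¬(p1 ≡ p2) = ¬1/2 = 1/2
¬¬(p1 ≡ p2) = ¬1/2 = 1/2
((((p1 ∨ p2) ∧ (p1 ⊃ p1)) ≡ ¬p2) ⊃ (p2 ≡ (p1 ∧ p2))) ∨ ¬¬(p1 ≡ p2) = 1/2 ∨ 1/2 = 1/2
This gives 1/2 ≠ 1.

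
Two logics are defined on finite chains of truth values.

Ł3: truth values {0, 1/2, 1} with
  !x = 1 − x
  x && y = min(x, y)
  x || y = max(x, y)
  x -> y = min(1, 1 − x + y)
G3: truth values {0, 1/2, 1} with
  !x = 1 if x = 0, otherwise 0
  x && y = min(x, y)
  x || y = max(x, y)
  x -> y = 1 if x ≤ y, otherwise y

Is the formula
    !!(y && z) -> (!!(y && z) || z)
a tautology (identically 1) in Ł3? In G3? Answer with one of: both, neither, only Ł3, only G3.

In Ł3: every assignment gives 1 — tautology.
In G3: every assignment gives 1 — tautology.

both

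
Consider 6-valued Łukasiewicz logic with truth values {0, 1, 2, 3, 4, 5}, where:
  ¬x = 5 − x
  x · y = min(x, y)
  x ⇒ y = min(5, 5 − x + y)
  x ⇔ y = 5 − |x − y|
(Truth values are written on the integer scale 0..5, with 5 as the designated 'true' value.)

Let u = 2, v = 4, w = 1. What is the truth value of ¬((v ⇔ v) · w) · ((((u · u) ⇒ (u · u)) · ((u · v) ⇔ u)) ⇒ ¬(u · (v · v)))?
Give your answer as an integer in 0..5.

3

v ⇔ v = 4 ⇔ 4 = 5
(v ⇔ v) · w = 5 · 1 = 1
¬((v ⇔ v) · w) = ¬1 = 4
u · u = 2 · 2 = 2
u · u = 2 · 2 = 2
(u · u) ⇒ (u · u) = 2 ⇒ 2 = 5
u · v = 2 · 4 = 2
(u · v) ⇔ u = 2 ⇔ 2 = 5
((u · u) ⇒ (u · u)) · ((u · v) ⇔ u) = 5 · 5 = 5
v · v = 4 · 4 = 4
u · (v · v) = 2 · 4 = 2
¬(u · (v · v)) = ¬2 = 3
(((u · u) ⇒ (u · u)) · ((u · v) ⇔ u)) ⇒ ¬(u · (v · v)) = 5 ⇒ 3 = 3
¬((v ⇔ v) · w) · ((((u · u) ⇒ (u · u)) · ((u · v) ⇔ u)) ⇒ ¬(u · (v · v))) = 4 · 3 = 3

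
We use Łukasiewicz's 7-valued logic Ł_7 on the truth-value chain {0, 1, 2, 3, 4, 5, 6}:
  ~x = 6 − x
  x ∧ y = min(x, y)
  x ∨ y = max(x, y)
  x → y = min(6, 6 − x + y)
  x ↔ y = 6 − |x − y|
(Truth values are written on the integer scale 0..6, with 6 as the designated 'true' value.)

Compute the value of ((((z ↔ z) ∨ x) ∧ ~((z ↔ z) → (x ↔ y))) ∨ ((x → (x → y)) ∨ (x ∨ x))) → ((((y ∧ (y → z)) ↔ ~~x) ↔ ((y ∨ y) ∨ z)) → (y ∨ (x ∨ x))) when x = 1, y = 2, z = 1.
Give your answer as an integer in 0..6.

z ↔ z = 1 ↔ 1 = 6
(z ↔ z) ∨ x = 6 ∨ 1 = 6
z ↔ z = 1 ↔ 1 = 6
x ↔ y = 1 ↔ 2 = 5
(z ↔ z) → (x ↔ y) = 6 → 5 = 5
~((z ↔ z) → (x ↔ y)) = ~5 = 1
((z ↔ z) ∨ x) ∧ ~((z ↔ z) → (x ↔ y)) = 6 ∧ 1 = 1
x → y = 1 → 2 = 6
x → (x → y) = 1 → 6 = 6
x ∨ x = 1 ∨ 1 = 1
(x → (x → y)) ∨ (x ∨ x) = 6 ∨ 1 = 6
(((z ↔ z) ∨ x) ∧ ~((z ↔ z) → (x ↔ y))) ∨ ((x → (x → y)) ∨ (x ∨ x)) = 1 ∨ 6 = 6
y → z = 2 → 1 = 5
y ∧ (y → z) = 2 ∧ 5 = 2
~x = ~1 = 5
~~x = ~5 = 1
(y ∧ (y → z)) ↔ ~~x = 2 ↔ 1 = 5
y ∨ y = 2 ∨ 2 = 2
(y ∨ y) ∨ z = 2 ∨ 1 = 2
((y ∧ (y → z)) ↔ ~~x) ↔ ((y ∨ y) ∨ z) = 5 ↔ 2 = 3
x ∨ x = 1 ∨ 1 = 1
y ∨ (x ∨ x) = 2 ∨ 1 = 2
(((y ∧ (y → z)) ↔ ~~x) ↔ ((y ∨ y) ∨ z)) → (y ∨ (x ∨ x)) = 3 → 2 = 5
((((z ↔ z) ∨ x) ∧ ~((z ↔ z) → (x ↔ y))) ∨ ((x → (x → y)) ∨ (x ∨ x))) → ((((y ∧ (y → z)) ↔ ~~x) ↔ ((y ∨ y) ∨ z)) → (y ∨ (x ∨ x))) = 6 → 5 = 5

5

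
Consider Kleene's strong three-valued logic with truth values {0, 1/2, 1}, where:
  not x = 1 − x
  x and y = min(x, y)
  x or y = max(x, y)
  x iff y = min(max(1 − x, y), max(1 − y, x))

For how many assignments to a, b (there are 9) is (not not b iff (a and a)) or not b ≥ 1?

4

a = 0, b = 0 ↦ 1  ≥
a = 0, b = 1/2 ↦ 1/2  <
a = 0, b = 1 ↦ 0  <
a = 1/2, b = 0 ↦ 1  ≥
a = 1/2, b = 1/2 ↦ 1/2  <
a = 1/2, b = 1 ↦ 1/2  <
a = 1, b = 0 ↦ 1  ≥
a = 1, b = 1/2 ↦ 1/2  <
a = 1, b = 1 ↦ 1  ≥
So 4 of the 9 assignments meet the threshold.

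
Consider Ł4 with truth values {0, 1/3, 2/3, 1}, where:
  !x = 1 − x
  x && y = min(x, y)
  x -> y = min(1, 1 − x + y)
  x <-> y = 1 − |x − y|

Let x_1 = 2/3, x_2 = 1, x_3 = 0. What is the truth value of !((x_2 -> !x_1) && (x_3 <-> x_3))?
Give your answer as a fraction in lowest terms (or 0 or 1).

!x_1 = !2/3 = 1/3
x_2 -> !x_1 = 1 -> 1/3 = 1/3
x_3 <-> x_3 = 0 <-> 0 = 1
(x_2 -> !x_1) && (x_3 <-> x_3) = 1/3 && 1 = 1/3
!((x_2 -> !x_1) && (x_3 <-> x_3)) = !1/3 = 2/3

2/3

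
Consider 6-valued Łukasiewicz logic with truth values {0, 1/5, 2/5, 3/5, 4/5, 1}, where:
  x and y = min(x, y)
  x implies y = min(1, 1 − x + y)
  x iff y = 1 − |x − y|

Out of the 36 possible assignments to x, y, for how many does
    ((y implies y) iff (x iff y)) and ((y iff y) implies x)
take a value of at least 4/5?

5

value 1: 1 assignment (counts)
value 4/5: 4 assignments (counts)
value 3/5: 7 assignments
value 2/5: 9 assignments
value 1/5: 8 assignments
value 0: 7 assignments
So 5 of the 36 assignments meet the threshold.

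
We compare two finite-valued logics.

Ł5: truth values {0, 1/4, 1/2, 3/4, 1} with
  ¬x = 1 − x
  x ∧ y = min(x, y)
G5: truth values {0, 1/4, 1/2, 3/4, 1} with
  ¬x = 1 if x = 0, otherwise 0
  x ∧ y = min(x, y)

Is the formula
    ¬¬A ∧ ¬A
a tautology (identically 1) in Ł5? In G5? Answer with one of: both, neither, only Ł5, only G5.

In Ł5: at A = 0 the value is 0 — not a tautology.
In G5: at A = 0 the value is 0 — not a tautology.

neither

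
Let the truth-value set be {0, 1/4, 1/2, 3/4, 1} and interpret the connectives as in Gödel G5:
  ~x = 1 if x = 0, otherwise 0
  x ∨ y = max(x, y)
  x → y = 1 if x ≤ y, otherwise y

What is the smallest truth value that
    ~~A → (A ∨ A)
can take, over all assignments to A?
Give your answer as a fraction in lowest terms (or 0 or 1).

Take A = 1/4:
~A = ~1/4 = 0
~~A = ~0 = 1
A ∨ A = 1/4 ∨ 1/4 = 1/4
~~A → (A ∨ A) = 1 → 1/4 = 1/4
No assignment yields a value below 1/4, so this is the minimum.

1/4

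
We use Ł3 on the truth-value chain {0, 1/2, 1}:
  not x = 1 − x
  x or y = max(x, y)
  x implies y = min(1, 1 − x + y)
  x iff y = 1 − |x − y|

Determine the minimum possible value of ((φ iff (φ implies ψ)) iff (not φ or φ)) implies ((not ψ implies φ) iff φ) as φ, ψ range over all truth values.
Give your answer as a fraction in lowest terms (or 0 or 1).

Take φ = 1/2, ψ = 1/2:
φ implies ψ = 1/2 implies 1/2 = 1
φ iff (φ implies ψ) = 1/2 iff 1 = 1/2
not φ = not 1/2 = 1/2
not φ or φ = 1/2 or 1/2 = 1/2
(φ iff (φ implies ψ)) iff (not φ or φ) = 1/2 iff 1/2 = 1
not ψ = not 1/2 = 1/2
not ψ implies φ = 1/2 implies 1/2 = 1
(not ψ implies φ) iff φ = 1 iff 1/2 = 1/2
((φ iff (φ implies ψ)) iff (not φ or φ)) implies ((not ψ implies φ) iff φ) = 1 implies 1/2 = 1/2
No assignment yields a value below 1/2, so this is the minimum.

1/2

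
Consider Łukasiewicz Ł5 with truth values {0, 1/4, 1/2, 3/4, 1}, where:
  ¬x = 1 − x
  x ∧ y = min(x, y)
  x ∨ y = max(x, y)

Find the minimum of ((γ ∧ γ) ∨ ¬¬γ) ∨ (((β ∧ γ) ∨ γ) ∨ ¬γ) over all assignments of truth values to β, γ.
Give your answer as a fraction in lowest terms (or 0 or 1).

Take β = 0, γ = 1/2:
γ ∧ γ = 1/2 ∧ 1/2 = 1/2
¬γ = ¬1/2 = 1/2
¬¬γ = ¬1/2 = 1/2
(γ ∧ γ) ∨ ¬¬γ = 1/2 ∨ 1/2 = 1/2
β ∧ γ = 0 ∧ 1/2 = 0
(β ∧ γ) ∨ γ = 0 ∨ 1/2 = 1/2
¬γ = ¬1/2 = 1/2
((β ∧ γ) ∨ γ) ∨ ¬γ = 1/2 ∨ 1/2 = 1/2
((γ ∧ γ) ∨ ¬¬γ) ∨ (((β ∧ γ) ∨ γ) ∨ ¬γ) = 1/2 ∨ 1/2 = 1/2
No assignment yields a value below 1/2, so this is the minimum.

1/2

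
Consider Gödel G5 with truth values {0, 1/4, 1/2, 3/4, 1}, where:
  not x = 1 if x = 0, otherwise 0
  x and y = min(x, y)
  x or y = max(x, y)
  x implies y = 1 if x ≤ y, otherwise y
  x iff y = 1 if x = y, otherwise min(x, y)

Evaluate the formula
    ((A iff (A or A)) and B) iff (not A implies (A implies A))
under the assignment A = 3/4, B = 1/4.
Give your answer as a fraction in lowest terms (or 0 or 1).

A or A = 3/4 or 3/4 = 3/4
A iff (A or A) = 3/4 iff 3/4 = 1
(A iff (A or A)) and B = 1 and 1/4 = 1/4
not A = not 3/4 = 0
A implies A = 3/4 implies 3/4 = 1
not A implies (A implies A) = 0 implies 1 = 1
((A iff (A or A)) and B) iff (not A implies (A implies A)) = 1/4 iff 1 = 1/4

1/4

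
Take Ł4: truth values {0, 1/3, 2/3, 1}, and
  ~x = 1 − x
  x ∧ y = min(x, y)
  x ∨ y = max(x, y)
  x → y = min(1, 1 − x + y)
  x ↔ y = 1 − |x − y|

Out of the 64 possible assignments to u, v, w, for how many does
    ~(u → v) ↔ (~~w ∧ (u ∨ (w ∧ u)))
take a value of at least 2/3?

53

value 1: 31 assignments (counts)
value 2/3: 22 assignments (counts)
value 1/3: 9 assignments
value 0: 2 assignments
So 53 of the 64 assignments meet the threshold.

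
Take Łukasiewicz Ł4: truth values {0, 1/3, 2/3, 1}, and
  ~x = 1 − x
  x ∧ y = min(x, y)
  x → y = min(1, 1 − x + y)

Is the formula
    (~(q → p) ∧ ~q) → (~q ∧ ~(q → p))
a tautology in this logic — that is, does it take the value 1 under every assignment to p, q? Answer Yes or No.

p = 0, q = 0 ↦ 1
p = 0, q = 1/3 ↦ 1
p = 0, q = 2/3 ↦ 1
p = 0, q = 1 ↦ 1
p = 1/3, q = 0 ↦ 1
p = 1/3, q = 1/3 ↦ 1
p = 1/3, q = 2/3 ↦ 1
p = 1/3, q = 1 ↦ 1
p = 2/3, q = 0 ↦ 1
p = 2/3, q = 1/3 ↦ 1
p = 2/3, q = 2/3 ↦ 1
p = 2/3, q = 1 ↦ 1
p = 1, q = 0 ↦ 1
p = 1, q = 1/3 ↦ 1
p = 1, q = 2/3 ↦ 1
p = 1, q = 1 ↦ 1
Every assignment gives a value ≥ 1.

Yes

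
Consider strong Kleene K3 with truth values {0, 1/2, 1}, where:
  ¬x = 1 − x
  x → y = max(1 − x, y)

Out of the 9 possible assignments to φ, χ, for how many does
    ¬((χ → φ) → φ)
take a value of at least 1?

φ = 0, χ = 0 ↦ 1  ≥
φ = 0, χ = 1/2 ↦ 1/2  <
φ = 0, χ = 1 ↦ 0  <
φ = 1/2, χ = 0 ↦ 1/2  <
φ = 1/2, χ = 1/2 ↦ 1/2  <
φ = 1/2, χ = 1 ↦ 1/2  <
φ = 1, χ = 0 ↦ 0  <
φ = 1, χ = 1/2 ↦ 0  <
φ = 1, χ = 1 ↦ 0  <
So 1 of the 9 assignments meets the threshold.

1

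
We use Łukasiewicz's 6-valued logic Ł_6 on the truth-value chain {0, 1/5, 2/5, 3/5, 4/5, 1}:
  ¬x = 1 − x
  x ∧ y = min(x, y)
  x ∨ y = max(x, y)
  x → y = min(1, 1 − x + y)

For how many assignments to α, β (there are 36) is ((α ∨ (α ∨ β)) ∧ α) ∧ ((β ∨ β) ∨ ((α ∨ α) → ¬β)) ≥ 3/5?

18

value 1: 2 assignments (counts)
value 4/5: 7 assignments (counts)
value 3/5: 9 assignments (counts)
value 2/5: 6 assignments
value 1/5: 6 assignments
value 0: 6 assignments
So 18 of the 36 assignments meet the threshold.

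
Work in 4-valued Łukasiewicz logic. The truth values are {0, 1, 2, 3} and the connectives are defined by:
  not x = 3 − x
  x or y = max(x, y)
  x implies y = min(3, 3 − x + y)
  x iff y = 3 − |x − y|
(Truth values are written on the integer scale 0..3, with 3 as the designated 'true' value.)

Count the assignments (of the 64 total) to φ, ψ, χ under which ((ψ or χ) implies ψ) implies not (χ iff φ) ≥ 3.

value 3: 19 assignments (counts)
value 2: 17 assignments
value 1: 18 assignments
value 0: 10 assignments
So 19 of the 64 assignments meet the threshold.

19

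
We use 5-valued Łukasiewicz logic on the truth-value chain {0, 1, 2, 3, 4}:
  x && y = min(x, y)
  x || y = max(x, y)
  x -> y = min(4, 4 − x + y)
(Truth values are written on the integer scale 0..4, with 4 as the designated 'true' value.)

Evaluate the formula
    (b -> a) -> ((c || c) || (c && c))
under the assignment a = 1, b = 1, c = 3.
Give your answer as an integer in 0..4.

3

b -> a = 1 -> 1 = 4
c || c = 3 || 3 = 3
c && c = 3 && 3 = 3
(c || c) || (c && c) = 3 || 3 = 3
(b -> a) -> ((c || c) || (c && c)) = 4 -> 3 = 3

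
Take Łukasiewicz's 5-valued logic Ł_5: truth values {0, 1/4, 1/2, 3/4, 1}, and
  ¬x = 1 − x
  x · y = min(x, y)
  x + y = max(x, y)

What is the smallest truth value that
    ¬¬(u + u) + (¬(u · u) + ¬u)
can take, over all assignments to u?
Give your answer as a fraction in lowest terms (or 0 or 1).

1/2

Take u = 1/2:
u + u = 1/2 + 1/2 = 1/2
¬(u + u) = ¬1/2 = 1/2
¬¬(u + u) = ¬1/2 = 1/2
u · u = 1/2 · 1/2 = 1/2
¬(u · u) = ¬1/2 = 1/2
¬u = ¬1/2 = 1/2
¬(u · u) + ¬u = 1/2 + 1/2 = 1/2
¬¬(u + u) + (¬(u · u) + ¬u) = 1/2 + 1/2 = 1/2
No assignment yields a value below 1/2, so this is the minimum.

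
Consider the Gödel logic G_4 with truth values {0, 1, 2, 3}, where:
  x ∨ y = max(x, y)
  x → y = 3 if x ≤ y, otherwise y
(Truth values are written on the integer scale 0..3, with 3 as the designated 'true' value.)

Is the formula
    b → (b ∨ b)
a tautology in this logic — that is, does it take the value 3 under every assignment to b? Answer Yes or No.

Yes

b = 0 ↦ 3
b = 1 ↦ 3
b = 2 ↦ 3
b = 3 ↦ 3
Every assignment gives a value ≥ 3.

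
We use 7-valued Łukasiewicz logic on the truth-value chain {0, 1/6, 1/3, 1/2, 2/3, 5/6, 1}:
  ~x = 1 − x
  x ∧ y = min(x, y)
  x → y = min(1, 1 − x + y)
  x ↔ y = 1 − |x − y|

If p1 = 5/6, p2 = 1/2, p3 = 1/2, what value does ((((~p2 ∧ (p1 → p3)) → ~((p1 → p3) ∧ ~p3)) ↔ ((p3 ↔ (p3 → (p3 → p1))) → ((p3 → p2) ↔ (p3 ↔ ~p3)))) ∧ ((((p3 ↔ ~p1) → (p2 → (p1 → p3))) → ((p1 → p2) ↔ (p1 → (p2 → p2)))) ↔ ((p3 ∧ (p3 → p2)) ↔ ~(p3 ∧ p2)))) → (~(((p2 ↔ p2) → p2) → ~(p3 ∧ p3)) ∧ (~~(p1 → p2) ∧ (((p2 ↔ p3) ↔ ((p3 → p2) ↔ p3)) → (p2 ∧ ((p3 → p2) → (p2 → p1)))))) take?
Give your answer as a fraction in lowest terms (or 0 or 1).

1/3

~p2 = ~1/2 = 1/2
p1 → p3 = 5/6 → 1/2 = 2/3
~p2 ∧ (p1 → p3) = 1/2 ∧ 2/3 = 1/2
p1 → p3 = 5/6 → 1/2 = 2/3
~p3 = ~1/2 = 1/2
(p1 → p3) ∧ ~p3 = 2/3 ∧ 1/2 = 1/2
~((p1 → p3) ∧ ~p3) = ~1/2 = 1/2
(~p2 ∧ (p1 → p3)) → ~((p1 → p3) ∧ ~p3) = 1/2 → 1/2 = 1
p3 → p1 = 1/2 → 5/6 = 1
p3 → (p3 → p1) = 1/2 → 1 = 1
p3 ↔ (p3 → (p3 → p1)) = 1/2 ↔ 1 = 1/2
p3 → p2 = 1/2 → 1/2 = 1
~p3 = ~1/2 = 1/2
p3 ↔ ~p3 = 1/2 ↔ 1/2 = 1
(p3 → p2) ↔ (p3 ↔ ~p3) = 1 ↔ 1 = 1
(p3 ↔ (p3 → (p3 → p1))) → ((p3 → p2) ↔ (p3 ↔ ~p3)) = 1/2 → 1 = 1
((~p2 ∧ (p1 → p3)) → ~((p1 → p3) ∧ ~p3)) ↔ ((p3 ↔ (p3 → (p3 → p1))) → ((p3 → p2) ↔ (p3 ↔ ~p3))) = 1 ↔ 1 = 1
~p1 = ~5/6 = 1/6
p3 ↔ ~p1 = 1/2 ↔ 1/6 = 2/3
p1 → p3 = 5/6 → 1/2 = 2/3
p2 → (p1 → p3) = 1/2 → 2/3 = 1
(p3 ↔ ~p1) → (p2 → (p1 → p3)) = 2/3 → 1 = 1
p1 → p2 = 5/6 → 1/2 = 2/3
p2 → p2 = 1/2 → 1/2 = 1
p1 → (p2 → p2) = 5/6 → 1 = 1
(p1 → p2) ↔ (p1 → (p2 → p2)) = 2/3 ↔ 1 = 2/3
((p3 ↔ ~p1) → (p2 → (p1 → p3))) → ((p1 → p2) ↔ (p1 → (p2 → p2))) = 1 → 2/3 = 2/3
p3 → p2 = 1/2 → 1/2 = 1
p3 ∧ (p3 → p2) = 1/2 ∧ 1 = 1/2
p3 ∧ p2 = 1/2 ∧ 1/2 = 1/2
~(p3 ∧ p2) = ~1/2 = 1/2
(p3 ∧ (p3 → p2)) ↔ ~(p3 ∧ p2) = 1/2 ↔ 1/2 = 1
(((p3 ↔ ~p1) → (p2 → (p1 → p3))) → ((p1 → p2) ↔ (p1 → (p2 → p2)))) ↔ ((p3 ∧ (p3 → p2)) ↔ ~(p3 ∧ p2)) = 2/3 ↔ 1 = 2/3
(((~p2 ∧ (p1 → p3)) → ~((p1 → p3) ∧ ~p3)) ↔ ((p3 ↔ (p3 → (p3 → p1))) → ((p3 → p2) ↔ (p3 ↔ ~p3)))) ∧ ((((p3 ↔ ~p1) → (p2 → (p1 → p3))) → ((p1 → p2) ↔ (p1 → (p2 → p2)))) ↔ ((p3 ∧ (p3 → p2)) ↔ ~(p3 ∧ p2))) = 1 ∧ 2/3 = 2/3
p2 ↔ p2 = 1/2 ↔ 1/2 = 1
(p2 ↔ p2) → p2 = 1 → 1/2 = 1/2
p3 ∧ p3 = 1/2 ∧ 1/2 = 1/2
~(p3 ∧ p3) = ~1/2 = 1/2
((p2 ↔ p2) → p2) → ~(p3 ∧ p3) = 1/2 → 1/2 = 1
~(((p2 ↔ p2) → p2) → ~(p3 ∧ p3)) = ~1 = 0
p1 → p2 = 5/6 → 1/2 = 2/3
~(p1 → p2) = ~2/3 = 1/3
~~(p1 → p2) = ~1/3 = 2/3
p2 ↔ p3 = 1/2 ↔ 1/2 = 1
p3 → p2 = 1/2 → 1/2 = 1
(p3 → p2) ↔ p3 = 1 ↔ 1/2 = 1/2
(p2 ↔ p3) ↔ ((p3 → p2) ↔ p3) = 1 ↔ 1/2 = 1/2
p3 → p2 = 1/2 → 1/2 = 1
p2 → p1 = 1/2 → 5/6 = 1
(p3 → p2) → (p2 → p1) = 1 → 1 = 1
p2 ∧ ((p3 → p2) → (p2 → p1)) = 1/2 ∧ 1 = 1/2
((p2 ↔ p3) ↔ ((p3 → p2) ↔ p3)) → (p2 ∧ ((p3 → p2) → (p2 → p1))) = 1/2 → 1/2 = 1
~~(p1 → p2) ∧ (((p2 ↔ p3) ↔ ((p3 → p2) ↔ p3)) → (p2 ∧ ((p3 → p2) → (p2 → p1)))) = 2/3 ∧ 1 = 2/3
~(((p2 ↔ p2) → p2) → ~(p3 ∧ p3)) ∧ (~~(p1 → p2) ∧ (((p2 ↔ p3) ↔ ((p3 → p2) ↔ p3)) → (p2 ∧ ((p3 → p2) → (p2 → p1))))) = 0 ∧ 2/3 = 0
((((~p2 ∧ (p1 → p3)) → ~((p1 → p3) ∧ ~p3)) ↔ ((p3 ↔ (p3 → (p3 → p1))) → ((p3 → p2) ↔ (p3 ↔ ~p3)))) ∧ ((((p3 ↔ ~p1) → (p2 → (p1 → p3))) → ((p1 → p2) ↔ (p1 → (p2 → p2)))) ↔ ((p3 ∧ (p3 → p2)) ↔ ~(p3 ∧ p2)))) → (~(((p2 ↔ p2) → p2) → ~(p3 ∧ p3)) ∧ (~~(p1 → p2) ∧ (((p2 ↔ p3) ↔ ((p3 → p2) ↔ p3)) → (p2 ∧ ((p3 → p2) → (p2 → p1)))))) = 2/3 → 0 = 1/3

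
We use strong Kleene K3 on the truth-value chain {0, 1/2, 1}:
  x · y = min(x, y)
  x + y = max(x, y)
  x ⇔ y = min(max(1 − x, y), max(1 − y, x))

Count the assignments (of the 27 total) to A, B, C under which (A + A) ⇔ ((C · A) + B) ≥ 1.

8

value 1: 8 assignments (counts)
value 1/2: 15 assignments
value 0: 4 assignments
So 8 of the 27 assignments meet the threshold.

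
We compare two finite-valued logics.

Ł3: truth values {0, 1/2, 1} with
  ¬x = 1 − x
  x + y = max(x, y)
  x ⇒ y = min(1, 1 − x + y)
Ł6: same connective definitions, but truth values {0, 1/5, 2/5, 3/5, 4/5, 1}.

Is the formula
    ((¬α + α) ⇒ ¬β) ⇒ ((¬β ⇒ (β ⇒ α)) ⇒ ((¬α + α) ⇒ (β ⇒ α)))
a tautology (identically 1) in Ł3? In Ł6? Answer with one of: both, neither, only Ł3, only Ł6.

both

In Ł3: every assignment gives 1 — tautology.
In Ł6: every assignment gives 1 — tautology.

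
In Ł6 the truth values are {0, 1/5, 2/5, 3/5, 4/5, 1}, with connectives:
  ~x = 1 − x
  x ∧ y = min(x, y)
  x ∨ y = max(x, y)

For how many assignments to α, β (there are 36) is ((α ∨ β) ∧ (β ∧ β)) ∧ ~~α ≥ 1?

1

value 1: 1 assignment (counts)
value 4/5: 3 assignments
value 3/5: 5 assignments
value 2/5: 7 assignments
value 1/5: 9 assignments
value 0: 11 assignments
So 1 of the 36 assignments meets the threshold.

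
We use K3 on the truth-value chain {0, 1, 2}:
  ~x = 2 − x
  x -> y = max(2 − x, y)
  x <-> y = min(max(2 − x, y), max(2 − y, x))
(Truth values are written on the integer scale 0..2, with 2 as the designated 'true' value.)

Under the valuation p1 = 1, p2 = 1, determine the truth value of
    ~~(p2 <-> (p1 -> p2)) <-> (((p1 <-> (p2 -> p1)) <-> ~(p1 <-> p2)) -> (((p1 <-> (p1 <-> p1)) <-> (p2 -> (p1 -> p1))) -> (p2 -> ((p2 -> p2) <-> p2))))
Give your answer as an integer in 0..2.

p1 -> p2 = 1 -> 1 = 1
p2 <-> (p1 -> p2) = 1 <-> 1 = 1
~(p2 <-> (p1 -> p2)) = ~1 = 1
~~(p2 <-> (p1 -> p2)) = ~1 = 1
p2 -> p1 = 1 -> 1 = 1
p1 <-> (p2 -> p1) = 1 <-> 1 = 1
p1 <-> p2 = 1 <-> 1 = 1
~(p1 <-> p2) = ~1 = 1
(p1 <-> (p2 -> p1)) <-> ~(p1 <-> p2) = 1 <-> 1 = 1
p1 <-> p1 = 1 <-> 1 = 1
p1 <-> (p1 <-> p1) = 1 <-> 1 = 1
p1 -> p1 = 1 -> 1 = 1
p2 -> (p1 -> p1) = 1 -> 1 = 1
(p1 <-> (p1 <-> p1)) <-> (p2 -> (p1 -> p1)) = 1 <-> 1 = 1
p2 -> p2 = 1 -> 1 = 1
(p2 -> p2) <-> p2 = 1 <-> 1 = 1
p2 -> ((p2 -> p2) <-> p2) = 1 -> 1 = 1
((p1 <-> (p1 <-> p1)) <-> (p2 -> (p1 -> p1))) -> (p2 -> ((p2 -> p2) <-> p2)) = 1 -> 1 = 1
((p1 <-> (p2 -> p1)) <-> ~(p1 <-> p2)) -> (((p1 <-> (p1 <-> p1)) <-> (p2 -> (p1 -> p1))) -> (p2 -> ((p2 -> p2) <-> p2))) = 1 -> 1 = 1
~~(p2 <-> (p1 -> p2)) <-> (((p1 <-> (p2 -> p1)) <-> ~(p1 <-> p2)) -> (((p1 <-> (p1 <-> p1)) <-> (p2 -> (p1 -> p1))) -> (p2 -> ((p2 -> p2) <-> p2)))) = 1 <-> 1 = 1

1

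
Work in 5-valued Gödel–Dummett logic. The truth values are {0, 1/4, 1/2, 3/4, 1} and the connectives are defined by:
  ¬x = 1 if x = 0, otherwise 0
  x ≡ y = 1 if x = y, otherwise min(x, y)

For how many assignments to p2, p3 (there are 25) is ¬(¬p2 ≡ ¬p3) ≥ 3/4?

8

value 1: 8 assignments (counts)
value 0: 17 assignments
So 8 of the 25 assignments meet the threshold.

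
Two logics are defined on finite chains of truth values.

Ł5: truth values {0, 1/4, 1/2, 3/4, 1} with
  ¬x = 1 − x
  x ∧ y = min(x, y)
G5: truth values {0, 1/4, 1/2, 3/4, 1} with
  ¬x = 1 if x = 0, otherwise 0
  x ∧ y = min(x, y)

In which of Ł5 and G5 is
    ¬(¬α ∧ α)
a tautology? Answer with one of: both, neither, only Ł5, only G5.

only G5

In Ł5: at α = 1/4 the value is 3/4 — not a tautology.
In G5: every assignment gives 1 — tautology.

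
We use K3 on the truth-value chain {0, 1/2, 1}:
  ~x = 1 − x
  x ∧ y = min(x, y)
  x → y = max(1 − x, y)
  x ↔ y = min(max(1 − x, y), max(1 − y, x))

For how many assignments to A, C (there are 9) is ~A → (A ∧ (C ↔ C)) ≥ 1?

3

A = 0, C = 0 ↦ 0  <
A = 0, C = 1/2 ↦ 0  <
A = 0, C = 1 ↦ 0  <
A = 1/2, C = 0 ↦ 1/2  <
A = 1/2, C = 1/2 ↦ 1/2  <
A = 1/2, C = 1 ↦ 1/2  <
A = 1, C = 0 ↦ 1  ≥
A = 1, C = 1/2 ↦ 1  ≥
A = 1, C = 1 ↦ 1  ≥
So 3 of the 9 assignments meet the threshold.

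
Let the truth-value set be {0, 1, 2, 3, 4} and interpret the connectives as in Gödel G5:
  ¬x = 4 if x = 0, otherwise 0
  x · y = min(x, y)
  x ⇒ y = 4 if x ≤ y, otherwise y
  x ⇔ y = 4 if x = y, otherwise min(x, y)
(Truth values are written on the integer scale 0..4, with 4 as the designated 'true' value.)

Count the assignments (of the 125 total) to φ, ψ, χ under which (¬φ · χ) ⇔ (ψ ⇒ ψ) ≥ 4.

value 4: 5 assignments (counts)
value 3: 5 assignments
value 2: 5 assignments
value 1: 5 assignments
value 0: 105 assignments
So 5 of the 125 assignments meet the threshold.

5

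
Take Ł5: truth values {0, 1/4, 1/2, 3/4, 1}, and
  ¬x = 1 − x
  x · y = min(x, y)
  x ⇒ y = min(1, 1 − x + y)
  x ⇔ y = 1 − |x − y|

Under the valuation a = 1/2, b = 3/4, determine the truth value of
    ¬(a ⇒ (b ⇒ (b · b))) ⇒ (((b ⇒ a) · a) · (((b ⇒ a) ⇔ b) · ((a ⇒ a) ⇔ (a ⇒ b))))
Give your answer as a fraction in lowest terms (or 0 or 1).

b · b = 3/4 · 3/4 = 3/4
b ⇒ (b · b) = 3/4 ⇒ 3/4 = 1
a ⇒ (b ⇒ (b · b)) = 1/2 ⇒ 1 = 1
¬(a ⇒ (b ⇒ (b · b))) = ¬1 = 0
b ⇒ a = 3/4 ⇒ 1/2 = 3/4
(b ⇒ a) · a = 3/4 · 1/2 = 1/2
b ⇒ a = 3/4 ⇒ 1/2 = 3/4
(b ⇒ a) ⇔ b = 3/4 ⇔ 3/4 = 1
a ⇒ a = 1/2 ⇒ 1/2 = 1
a ⇒ b = 1/2 ⇒ 3/4 = 1
(a ⇒ a) ⇔ (a ⇒ b) = 1 ⇔ 1 = 1
((b ⇒ a) ⇔ b) · ((a ⇒ a) ⇔ (a ⇒ b)) = 1 · 1 = 1
((b ⇒ a) · a) · (((b ⇒ a) ⇔ b) · ((a ⇒ a) ⇔ (a ⇒ b))) = 1/2 · 1 = 1/2
¬(a ⇒ (b ⇒ (b · b))) ⇒ (((b ⇒ a) · a) · (((b ⇒ a) ⇔ b) · ((a ⇒ a) ⇔ (a ⇒ b)))) = 0 ⇒ 1/2 = 1

1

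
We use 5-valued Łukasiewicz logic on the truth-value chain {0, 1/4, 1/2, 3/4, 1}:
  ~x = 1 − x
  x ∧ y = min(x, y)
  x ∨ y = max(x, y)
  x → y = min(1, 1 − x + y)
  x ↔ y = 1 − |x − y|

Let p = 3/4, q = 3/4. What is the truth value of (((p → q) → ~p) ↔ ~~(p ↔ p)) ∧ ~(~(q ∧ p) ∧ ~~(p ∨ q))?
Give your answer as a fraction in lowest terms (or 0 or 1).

p → q = 3/4 → 3/4 = 1
~p = ~3/4 = 1/4
(p → q) → ~p = 1 → 1/4 = 1/4
p ↔ p = 3/4 ↔ 3/4 = 1
~(p ↔ p) = ~1 = 0
~~(p ↔ p) = ~0 = 1
((p → q) → ~p) ↔ ~~(p ↔ p) = 1/4 ↔ 1 = 1/4
q ∧ p = 3/4 ∧ 3/4 = 3/4
~(q ∧ p) = ~3/4 = 1/4
p ∨ q = 3/4 ∨ 3/4 = 3/4
~(p ∨ q) = ~3/4 = 1/4
~~(p ∨ q) = ~1/4 = 3/4
~(q ∧ p) ∧ ~~(p ∨ q) = 1/4 ∧ 3/4 = 1/4
~(~(q ∧ p) ∧ ~~(p ∨ q)) = ~1/4 = 3/4
(((p → q) → ~p) ↔ ~~(p ↔ p)) ∧ ~(~(q ∧ p) ∧ ~~(p ∨ q)) = 1/4 ∧ 3/4 = 1/4

1/4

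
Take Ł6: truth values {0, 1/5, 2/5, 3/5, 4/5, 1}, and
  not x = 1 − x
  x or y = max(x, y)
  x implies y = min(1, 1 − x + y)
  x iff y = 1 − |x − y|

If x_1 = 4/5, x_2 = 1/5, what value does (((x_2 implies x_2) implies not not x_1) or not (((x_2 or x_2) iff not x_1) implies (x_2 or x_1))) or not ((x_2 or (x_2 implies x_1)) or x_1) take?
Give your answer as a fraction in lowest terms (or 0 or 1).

4/5

x_2 implies x_2 = 1/5 implies 1/5 = 1
not x_1 = not 4/5 = 1/5
not not x_1 = not 1/5 = 4/5
(x_2 implies x_2) implies not not x_1 = 1 implies 4/5 = 4/5
x_2 or x_2 = 1/5 or 1/5 = 1/5
not x_1 = not 4/5 = 1/5
(x_2 or x_2) iff not x_1 = 1/5 iff 1/5 = 1
x_2 or x_1 = 1/5 or 4/5 = 4/5
((x_2 or x_2) iff not x_1) implies (x_2 or x_1) = 1 implies 4/5 = 4/5
not (((x_2 or x_2) iff not x_1) implies (x_2 or x_1)) = not 4/5 = 1/5
((x_2 implies x_2) implies not not x_1) or not (((x_2 or x_2) iff not x_1) implies (x_2 or x_1)) = 4/5 or 1/5 = 4/5
x_2 implies x_1 = 1/5 implies 4/5 = 1
x_2 or (x_2 implies x_1) = 1/5 or 1 = 1
(x_2 or (x_2 implies x_1)) or x_1 = 1 or 4/5 = 1
not ((x_2 or (x_2 implies x_1)) or x_1) = not 1 = 0
(((x_2 implies x_2) implies not not x_1) or not (((x_2 or x_2) iff not x_1) implies (x_2 or x_1))) or not ((x_2 or (x_2 implies x_1)) or x_1) = 4/5 or 0 = 4/5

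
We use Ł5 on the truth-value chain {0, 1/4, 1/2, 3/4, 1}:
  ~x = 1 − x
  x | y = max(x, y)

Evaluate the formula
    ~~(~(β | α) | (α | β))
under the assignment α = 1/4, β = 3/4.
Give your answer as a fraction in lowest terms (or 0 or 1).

β | α = 3/4 | 1/4 = 3/4
~(β | α) = ~3/4 = 1/4
α | β = 1/4 | 3/4 = 3/4
~(β | α) | (α | β) = 1/4 | 3/4 = 3/4
~(~(β | α) | (α | β)) = ~3/4 = 1/4
~~(~(β | α) | (α | β)) = ~1/4 = 3/4

3/4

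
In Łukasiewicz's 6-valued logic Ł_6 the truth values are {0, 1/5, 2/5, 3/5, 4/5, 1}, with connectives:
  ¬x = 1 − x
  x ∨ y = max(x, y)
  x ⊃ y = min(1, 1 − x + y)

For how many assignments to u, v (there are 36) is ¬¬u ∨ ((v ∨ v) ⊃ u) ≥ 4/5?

26

value 1: 21 assignments (counts)
value 4/5: 5 assignments (counts)
value 3/5: 4 assignments
value 2/5: 3 assignments
value 1/5: 2 assignments
value 0: 1 assignment
So 26 of the 36 assignments meet the threshold.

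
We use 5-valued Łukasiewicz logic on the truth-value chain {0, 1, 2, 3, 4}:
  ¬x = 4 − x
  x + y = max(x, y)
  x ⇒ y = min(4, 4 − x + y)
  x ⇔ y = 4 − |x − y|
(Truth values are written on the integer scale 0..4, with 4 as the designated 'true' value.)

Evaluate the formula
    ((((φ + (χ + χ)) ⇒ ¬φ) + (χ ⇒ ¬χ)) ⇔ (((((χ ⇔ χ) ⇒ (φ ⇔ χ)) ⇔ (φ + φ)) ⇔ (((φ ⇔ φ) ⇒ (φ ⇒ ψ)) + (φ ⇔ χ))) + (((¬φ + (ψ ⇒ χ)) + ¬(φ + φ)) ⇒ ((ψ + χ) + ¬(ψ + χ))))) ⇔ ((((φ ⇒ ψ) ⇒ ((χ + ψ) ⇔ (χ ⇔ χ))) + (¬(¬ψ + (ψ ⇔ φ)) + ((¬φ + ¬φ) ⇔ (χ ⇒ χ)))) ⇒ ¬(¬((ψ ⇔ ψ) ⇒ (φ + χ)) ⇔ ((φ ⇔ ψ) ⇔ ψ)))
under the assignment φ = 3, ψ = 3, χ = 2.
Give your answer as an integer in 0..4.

χ + χ = 2 + 2 = 2
φ + (χ + χ) = 3 + 2 = 3
¬φ = ¬3 = 1
(φ + (χ + χ)) ⇒ ¬φ = 3 ⇒ 1 = 2
¬χ = ¬2 = 2
χ ⇒ ¬χ = 2 ⇒ 2 = 4
((φ + (χ + χ)) ⇒ ¬φ) + (χ ⇒ ¬χ) = 2 + 4 = 4
χ ⇔ χ = 2 ⇔ 2 = 4
φ ⇔ χ = 3 ⇔ 2 = 3
(χ ⇔ χ) ⇒ (φ ⇔ χ) = 4 ⇒ 3 = 3
φ + φ = 3 + 3 = 3
((χ ⇔ χ) ⇒ (φ ⇔ χ)) ⇔ (φ + φ) = 3 ⇔ 3 = 4
φ ⇔ φ = 3 ⇔ 3 = 4
φ ⇒ ψ = 3 ⇒ 3 = 4
(φ ⇔ φ) ⇒ (φ ⇒ ψ) = 4 ⇒ 4 = 4
φ ⇔ χ = 3 ⇔ 2 = 3
((φ ⇔ φ) ⇒ (φ ⇒ ψ)) + (φ ⇔ χ) = 4 + 3 = 4
(((χ ⇔ χ) ⇒ (φ ⇔ χ)) ⇔ (φ + φ)) ⇔ (((φ ⇔ φ) ⇒ (φ ⇒ ψ)) + (φ ⇔ χ)) = 4 ⇔ 4 = 4
¬φ = ¬3 = 1
ψ ⇒ χ = 3 ⇒ 2 = 3
¬φ + (ψ ⇒ χ) = 1 + 3 = 3
φ + φ = 3 + 3 = 3
¬(φ + φ) = ¬3 = 1
(¬φ + (ψ ⇒ χ)) + ¬(φ + φ) = 3 + 1 = 3
ψ + χ = 3 + 2 = 3
ψ + χ = 3 + 2 = 3
¬(ψ + χ) = ¬3 = 1
(ψ + χ) + ¬(ψ + χ) = 3 + 1 = 3
((¬φ + (ψ ⇒ χ)) + ¬(φ + φ)) ⇒ ((ψ + χ) + ¬(ψ + χ)) = 3 ⇒ 3 = 4
((((χ ⇔ χ) ⇒ (φ ⇔ χ)) ⇔ (φ + φ)) ⇔ (((φ ⇔ φ) ⇒ (φ ⇒ ψ)) + (φ ⇔ χ))) + (((¬φ + (ψ ⇒ χ)) + ¬(φ + φ)) ⇒ ((ψ + χ) + ¬(ψ + χ))) = 4 + 4 = 4
(((φ + (χ + χ)) ⇒ ¬φ) + (χ ⇒ ¬χ)) ⇔ (((((χ ⇔ χ) ⇒ (φ ⇔ χ)) ⇔ (φ + φ)) ⇔ (((φ ⇔ φ) ⇒ (φ ⇒ ψ)) + (φ ⇔ χ))) + (((¬φ + (ψ ⇒ χ)) + ¬(φ + φ)) ⇒ ((ψ + χ) + ¬(ψ + χ)))) = 4 ⇔ 4 = 4
φ ⇒ ψ = 3 ⇒ 3 = 4
χ + ψ = 2 + 3 = 3
χ ⇔ χ = 2 ⇔ 2 = 4
(χ + ψ) ⇔ (χ ⇔ χ) = 3 ⇔ 4 = 3
(φ ⇒ ψ) ⇒ ((χ + ψ) ⇔ (χ ⇔ χ)) = 4 ⇒ 3 = 3
¬ψ = ¬3 = 1
ψ ⇔ φ = 3 ⇔ 3 = 4
¬ψ + (ψ ⇔ φ) = 1 + 4 = 4
¬(¬ψ + (ψ ⇔ φ)) = ¬4 = 0
¬φ = ¬3 = 1
¬φ = ¬3 = 1
¬φ + ¬φ = 1 + 1 = 1
χ ⇒ χ = 2 ⇒ 2 = 4
(¬φ + ¬φ) ⇔ (χ ⇒ χ) = 1 ⇔ 4 = 1
¬(¬ψ + (ψ ⇔ φ)) + ((¬φ + ¬φ) ⇔ (χ ⇒ χ)) = 0 + 1 = 1
((φ ⇒ ψ) ⇒ ((χ + ψ) ⇔ (χ ⇔ χ))) + (¬(¬ψ + (ψ ⇔ φ)) + ((¬φ + ¬φ) ⇔ (χ ⇒ χ))) = 3 + 1 = 3
ψ ⇔ ψ = 3 ⇔ 3 = 4
φ + χ = 3 + 2 = 3
(ψ ⇔ ψ) ⇒ (φ + χ) = 4 ⇒ 3 = 3
¬((ψ ⇔ ψ) ⇒ (φ + χ)) = ¬3 = 1
φ ⇔ ψ = 3 ⇔ 3 = 4
(φ ⇔ ψ) ⇔ ψ = 4 ⇔ 3 = 3
¬((ψ ⇔ ψ) ⇒ (φ + χ)) ⇔ ((φ ⇔ ψ) ⇔ ψ) = 1 ⇔ 3 = 2
¬(¬((ψ ⇔ ψ) ⇒ (φ + χ)) ⇔ ((φ ⇔ ψ) ⇔ ψ)) = ¬2 = 2
(((φ ⇒ ψ) ⇒ ((χ + ψ) ⇔ (χ ⇔ χ))) + (¬(¬ψ + (ψ ⇔ φ)) + ((¬φ + ¬φ) ⇔ (χ ⇒ χ)))) ⇒ ¬(¬((ψ ⇔ ψ) ⇒ (φ + χ)) ⇔ ((φ ⇔ ψ) ⇔ ψ)) = 3 ⇒ 2 = 3
((((φ + (χ + χ)) ⇒ ¬φ) + (χ ⇒ ¬χ)) ⇔ (((((χ ⇔ χ) ⇒ (φ ⇔ χ)) ⇔ (φ + φ)) ⇔ (((φ ⇔ φ) ⇒ (φ ⇒ ψ)) + (φ ⇔ χ))) + (((¬φ + (ψ ⇒ χ)) + ¬(φ + φ)) ⇒ ((ψ + χ) + ¬(ψ + χ))))) ⇔ ((((φ ⇒ ψ) ⇒ ((χ + ψ) ⇔ (χ ⇔ χ))) + (¬(¬ψ + (ψ ⇔ φ)) + ((¬φ + ¬φ) ⇔ (χ ⇒ χ)))) ⇒ ¬(¬((ψ ⇔ ψ) ⇒ (φ + χ)) ⇔ ((φ ⇔ ψ) ⇔ ψ))) = 4 ⇔ 3 = 3

3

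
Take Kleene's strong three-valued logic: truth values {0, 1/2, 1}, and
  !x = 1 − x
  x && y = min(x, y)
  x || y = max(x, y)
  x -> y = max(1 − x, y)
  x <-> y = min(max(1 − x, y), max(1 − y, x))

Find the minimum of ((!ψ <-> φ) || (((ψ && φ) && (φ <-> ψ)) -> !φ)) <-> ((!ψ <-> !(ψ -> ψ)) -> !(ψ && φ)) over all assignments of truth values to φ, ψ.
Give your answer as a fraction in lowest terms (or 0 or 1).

1/2

Take φ = 1/2, ψ = 1/2:
!ψ = !1/2 = 1/2
!ψ <-> φ = 1/2 <-> 1/2 = 1/2
ψ && φ = 1/2 && 1/2 = 1/2
φ <-> ψ = 1/2 <-> 1/2 = 1/2
(ψ && φ) && (φ <-> ψ) = 1/2 && 1/2 = 1/2
!φ = !1/2 = 1/2
((ψ && φ) && (φ <-> ψ)) -> !φ = 1/2 -> 1/2 = 1/2
(!ψ <-> φ) || (((ψ && φ) && (φ <-> ψ)) -> !φ) = 1/2 || 1/2 = 1/2
!ψ = !1/2 = 1/2
ψ -> ψ = 1/2 -> 1/2 = 1/2
!(ψ -> ψ) = !1/2 = 1/2
!ψ <-> !(ψ -> ψ) = 1/2 <-> 1/2 = 1/2
ψ && φ = 1/2 && 1/2 = 1/2
!(ψ && φ) = !1/2 = 1/2
(!ψ <-> !(ψ -> ψ)) -> !(ψ && φ) = 1/2 -> 1/2 = 1/2
((!ψ <-> φ) || (((ψ && φ) && (φ <-> ψ)) -> !φ)) <-> ((!ψ <-> !(ψ -> ψ)) -> !(ψ && φ)) = 1/2 <-> 1/2 = 1/2
No assignment yields a value below 1/2, so this is the minimum.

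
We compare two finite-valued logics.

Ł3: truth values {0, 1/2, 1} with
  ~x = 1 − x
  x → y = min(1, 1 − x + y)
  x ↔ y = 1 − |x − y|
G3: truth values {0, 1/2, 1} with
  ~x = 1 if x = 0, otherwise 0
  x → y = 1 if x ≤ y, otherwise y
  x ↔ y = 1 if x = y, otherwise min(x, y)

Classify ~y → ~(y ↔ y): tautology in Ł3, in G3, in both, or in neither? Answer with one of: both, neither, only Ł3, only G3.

neither

In Ł3: at y = 0 the value is 0 — not a tautology.
In G3: at y = 0 the value is 0 — not a tautology.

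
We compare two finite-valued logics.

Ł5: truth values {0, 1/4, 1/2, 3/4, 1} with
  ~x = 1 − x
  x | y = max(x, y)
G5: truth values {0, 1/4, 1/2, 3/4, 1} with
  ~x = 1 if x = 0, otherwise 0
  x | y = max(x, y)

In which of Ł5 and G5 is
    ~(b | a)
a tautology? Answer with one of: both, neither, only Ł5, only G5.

neither

In Ł5: at a = 0, b = 1/4 the value is 3/4 — not a tautology.
In G5: at a = 0, b = 1/4 the value is 0 — not a tautology.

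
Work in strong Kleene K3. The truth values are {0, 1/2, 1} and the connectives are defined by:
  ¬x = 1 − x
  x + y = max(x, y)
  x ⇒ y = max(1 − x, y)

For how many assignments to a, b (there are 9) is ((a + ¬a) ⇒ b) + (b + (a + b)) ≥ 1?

a = 0, b = 0 ↦ 0  <
a = 0, b = 1/2 ↦ 1/2  <
a = 0, b = 1 ↦ 1  ≥
a = 1/2, b = 0 ↦ 1/2  <
a = 1/2, b = 1/2 ↦ 1/2  <
a = 1/2, b = 1 ↦ 1  ≥
a = 1, b = 0 ↦ 1  ≥
a = 1, b = 1/2 ↦ 1  ≥
a = 1, b = 1 ↦ 1  ≥
So 5 of the 9 assignments meet the threshold.

5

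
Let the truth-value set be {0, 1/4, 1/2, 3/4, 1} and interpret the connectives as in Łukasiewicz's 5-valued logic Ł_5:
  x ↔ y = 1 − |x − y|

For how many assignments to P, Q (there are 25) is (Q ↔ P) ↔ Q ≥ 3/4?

value 1: 7 assignments (counts)
value 3/4: 7 assignments (counts)
value 1/2: 6 assignments
value 1/4: 3 assignments
value 0: 2 assignments
So 14 of the 25 assignments meet the threshold.

14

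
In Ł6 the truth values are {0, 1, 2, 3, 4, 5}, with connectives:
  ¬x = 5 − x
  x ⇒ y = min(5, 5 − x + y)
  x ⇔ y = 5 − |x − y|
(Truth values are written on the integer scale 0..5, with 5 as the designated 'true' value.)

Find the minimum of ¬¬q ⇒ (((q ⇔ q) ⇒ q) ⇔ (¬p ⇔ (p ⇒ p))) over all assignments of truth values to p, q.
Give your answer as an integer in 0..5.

0

Take p = 5, q = 5:
¬q = ¬5 = 0
¬¬q = ¬0 = 5
q ⇔ q = 5 ⇔ 5 = 5
(q ⇔ q) ⇒ q = 5 ⇒ 5 = 5
¬p = ¬5 = 0
p ⇒ p = 5 ⇒ 5 = 5
¬p ⇔ (p ⇒ p) = 0 ⇔ 5 = 0
((q ⇔ q) ⇒ q) ⇔ (¬p ⇔ (p ⇒ p)) = 5 ⇔ 0 = 0
¬¬q ⇒ (((q ⇔ q) ⇒ q) ⇔ (¬p ⇔ (p ⇒ p))) = 5 ⇒ 0 = 0
No assignment yields a value below 0, so this is the minimum.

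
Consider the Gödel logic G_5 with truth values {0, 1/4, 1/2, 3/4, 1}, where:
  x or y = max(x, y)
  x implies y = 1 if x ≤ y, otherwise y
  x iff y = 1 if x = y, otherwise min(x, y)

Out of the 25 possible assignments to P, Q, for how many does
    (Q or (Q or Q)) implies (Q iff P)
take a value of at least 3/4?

value 1: 15 assignments (counts)
value 3/4: 1 assignment (counts)
value 1/2: 2 assignments
value 1/4: 3 assignments
value 0: 4 assignments
So 16 of the 25 assignments meet the threshold.

16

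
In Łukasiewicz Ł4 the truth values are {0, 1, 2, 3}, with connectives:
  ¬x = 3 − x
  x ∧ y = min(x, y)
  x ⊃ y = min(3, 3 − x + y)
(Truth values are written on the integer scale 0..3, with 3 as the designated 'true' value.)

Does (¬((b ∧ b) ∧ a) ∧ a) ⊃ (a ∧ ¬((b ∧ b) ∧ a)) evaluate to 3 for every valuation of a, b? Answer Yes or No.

Yes

a = 0, b = 0 ↦ 3
a = 0, b = 1 ↦ 3
a = 0, b = 2 ↦ 3
a = 0, b = 3 ↦ 3
a = 1, b = 0 ↦ 3
a = 1, b = 1 ↦ 3
a = 1, b = 2 ↦ 3
a = 1, b = 3 ↦ 3
a = 2, b = 0 ↦ 3
a = 2, b = 1 ↦ 3
a = 2, b = 2 ↦ 3
a = 2, b = 3 ↦ 3
a = 3, b = 0 ↦ 3
a = 3, b = 1 ↦ 3
a = 3, b = 2 ↦ 3
a = 3, b = 3 ↦ 3
Every assignment gives a value ≥ 3.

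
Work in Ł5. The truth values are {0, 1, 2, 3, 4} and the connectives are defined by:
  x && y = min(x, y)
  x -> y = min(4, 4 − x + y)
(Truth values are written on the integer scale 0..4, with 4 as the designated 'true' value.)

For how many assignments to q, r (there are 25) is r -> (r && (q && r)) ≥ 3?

19

value 4: 15 assignments (counts)
value 3: 4 assignments (counts)
value 2: 3 assignments
value 1: 2 assignments
value 0: 1 assignment
So 19 of the 25 assignments meet the threshold.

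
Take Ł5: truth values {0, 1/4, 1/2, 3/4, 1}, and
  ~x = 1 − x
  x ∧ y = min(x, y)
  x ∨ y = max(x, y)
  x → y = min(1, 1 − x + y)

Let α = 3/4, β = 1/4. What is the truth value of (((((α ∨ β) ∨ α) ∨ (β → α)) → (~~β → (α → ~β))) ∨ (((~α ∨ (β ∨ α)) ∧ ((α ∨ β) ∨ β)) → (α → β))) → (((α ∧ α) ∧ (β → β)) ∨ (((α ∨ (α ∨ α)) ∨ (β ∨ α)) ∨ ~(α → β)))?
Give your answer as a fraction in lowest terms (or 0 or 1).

3/4

α ∨ β = 3/4 ∨ 1/4 = 3/4
(α ∨ β) ∨ α = 3/4 ∨ 3/4 = 3/4
β → α = 1/4 → 3/4 = 1
((α ∨ β) ∨ α) ∨ (β → α) = 3/4 ∨ 1 = 1
~β = ~1/4 = 3/4
~~β = ~3/4 = 1/4
~β = ~1/4 = 3/4
α → ~β = 3/4 → 3/4 = 1
~~β → (α → ~β) = 1/4 → 1 = 1
(((α ∨ β) ∨ α) ∨ (β → α)) → (~~β → (α → ~β)) = 1 → 1 = 1
~α = ~3/4 = 1/4
β ∨ α = 1/4 ∨ 3/4 = 3/4
~α ∨ (β ∨ α) = 1/4 ∨ 3/4 = 3/4
α ∨ β = 3/4 ∨ 1/4 = 3/4
(α ∨ β) ∨ β = 3/4 ∨ 1/4 = 3/4
(~α ∨ (β ∨ α)) ∧ ((α ∨ β) ∨ β) = 3/4 ∧ 3/4 = 3/4
α → β = 3/4 → 1/4 = 1/2
((~α ∨ (β ∨ α)) ∧ ((α ∨ β) ∨ β)) → (α → β) = 3/4 → 1/2 = 3/4
((((α ∨ β) ∨ α) ∨ (β → α)) → (~~β → (α → ~β))) ∨ (((~α ∨ (β ∨ α)) ∧ ((α ∨ β) ∨ β)) → (α → β)) = 1 ∨ 3/4 = 1
α ∧ α = 3/4 ∧ 3/4 = 3/4
β → β = 1/4 → 1/4 = 1
(α ∧ α) ∧ (β → β) = 3/4 ∧ 1 = 3/4
α ∨ α = 3/4 ∨ 3/4 = 3/4
α ∨ (α ∨ α) = 3/4 ∨ 3/4 = 3/4
β ∨ α = 1/4 ∨ 3/4 = 3/4
(α ∨ (α ∨ α)) ∨ (β ∨ α) = 3/4 ∨ 3/4 = 3/4
α → β = 3/4 → 1/4 = 1/2
~(α → β) = ~1/2 = 1/2
((α ∨ (α ∨ α)) ∨ (β ∨ α)) ∨ ~(α → β) = 3/4 ∨ 1/2 = 3/4
((α ∧ α) ∧ (β → β)) ∨ (((α ∨ (α ∨ α)) ∨ (β ∨ α)) ∨ ~(α → β)) = 3/4 ∨ 3/4 = 3/4
(((((α ∨ β) ∨ α) ∨ (β → α)) → (~~β → (α → ~β))) ∨ (((~α ∨ (β ∨ α)) ∧ ((α ∨ β) ∨ β)) → (α → β))) → (((α ∧ α) ∧ (β → β)) ∨ (((α ∨ (α ∨ α)) ∨ (β ∨ α)) ∨ ~(α → β))) = 1 → 3/4 = 3/4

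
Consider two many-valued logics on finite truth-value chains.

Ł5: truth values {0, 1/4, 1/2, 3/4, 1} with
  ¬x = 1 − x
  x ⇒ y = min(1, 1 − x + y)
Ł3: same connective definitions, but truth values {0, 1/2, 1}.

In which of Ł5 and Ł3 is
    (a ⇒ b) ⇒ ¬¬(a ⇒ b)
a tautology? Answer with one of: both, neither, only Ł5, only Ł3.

In Ł5: every assignment gives 1 — tautology.
In Ł3: every assignment gives 1 — tautology.

both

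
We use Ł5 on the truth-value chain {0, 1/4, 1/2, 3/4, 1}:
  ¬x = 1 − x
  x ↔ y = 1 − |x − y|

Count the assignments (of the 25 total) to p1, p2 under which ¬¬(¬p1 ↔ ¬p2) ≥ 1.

value 1: 5 assignments (counts)
value 3/4: 8 assignments
value 1/2: 6 assignments
value 1/4: 4 assignments
value 0: 2 assignments
So 5 of the 25 assignments meet the threshold.

5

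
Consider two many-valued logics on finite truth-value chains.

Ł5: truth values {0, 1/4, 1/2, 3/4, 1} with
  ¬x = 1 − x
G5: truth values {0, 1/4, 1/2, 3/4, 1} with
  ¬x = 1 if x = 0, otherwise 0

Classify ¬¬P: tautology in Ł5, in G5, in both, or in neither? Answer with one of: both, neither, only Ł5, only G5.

In Ł5: at P = 0 the value is 0 — not a tautology.
In G5: at P = 0 the value is 0 — not a tautology.

neither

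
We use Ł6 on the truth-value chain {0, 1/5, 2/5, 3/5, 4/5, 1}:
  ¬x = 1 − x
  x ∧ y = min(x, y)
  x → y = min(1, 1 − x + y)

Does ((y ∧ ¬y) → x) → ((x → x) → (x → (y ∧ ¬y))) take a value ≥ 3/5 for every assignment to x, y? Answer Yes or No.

No

Counterexample: take x = 3/5, y = 0.
¬y = ¬0 = 1
y ∧ ¬y = 0 ∧ 1 = 0
(y ∧ ¬y) → x = 0 → 3/5 = 1
x → x = 3/5 → 3/5 = 1
¬y = ¬0 = 1
y ∧ ¬y = 0 ∧ 1 = 0
x → (y ∧ ¬y) = 3/5 → 0 = 2/5
(x → x) → (x → (y ∧ ¬y)) = 1 → 2/5 = 2/5
((y ∧ ¬y) → x) → ((x → x) → (x → (y ∧ ¬y))) = 1 → 2/5 = 2/5
This gives 2/5, which is below 3/5.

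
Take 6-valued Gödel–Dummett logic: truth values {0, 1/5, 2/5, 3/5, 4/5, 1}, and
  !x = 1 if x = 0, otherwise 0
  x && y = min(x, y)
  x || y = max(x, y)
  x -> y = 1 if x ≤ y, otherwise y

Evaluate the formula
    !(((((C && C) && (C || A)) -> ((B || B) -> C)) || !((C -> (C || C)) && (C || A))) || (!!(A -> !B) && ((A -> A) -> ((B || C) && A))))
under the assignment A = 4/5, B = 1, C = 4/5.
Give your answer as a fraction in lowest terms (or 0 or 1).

0

C && C = 4/5 && 4/5 = 4/5
C || A = 4/5 || 4/5 = 4/5
(C && C) && (C || A) = 4/5 && 4/5 = 4/5
B || B = 1 || 1 = 1
(B || B) -> C = 1 -> 4/5 = 4/5
((C && C) && (C || A)) -> ((B || B) -> C) = 4/5 -> 4/5 = 1
C || C = 4/5 || 4/5 = 4/5
C -> (C || C) = 4/5 -> 4/5 = 1
C || A = 4/5 || 4/5 = 4/5
(C -> (C || C)) && (C || A) = 1 && 4/5 = 4/5
!((C -> (C || C)) && (C || A)) = !4/5 = 0
(((C && C) && (C || A)) -> ((B || B) -> C)) || !((C -> (C || C)) && (C || A)) = 1 || 0 = 1
!B = !1 = 0
A -> !B = 4/5 -> 0 = 0
!(A -> !B) = !0 = 1
!!(A -> !B) = !1 = 0
A -> A = 4/5 -> 4/5 = 1
B || C = 1 || 4/5 = 1
(B || C) && A = 1 && 4/5 = 4/5
(A -> A) -> ((B || C) && A) = 1 -> 4/5 = 4/5
!!(A -> !B) && ((A -> A) -> ((B || C) && A)) = 0 && 4/5 = 0
((((C && C) && (C || A)) -> ((B || B) -> C)) || !((C -> (C || C)) && (C || A))) || (!!(A -> !B) && ((A -> A) -> ((B || C) && A))) = 1 || 0 = 1
!(((((C && C) && (C || A)) -> ((B || B) -> C)) || !((C -> (C || C)) && (C || A))) || (!!(A -> !B) && ((A -> A) -> ((B || C) && A)))) = !1 = 0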